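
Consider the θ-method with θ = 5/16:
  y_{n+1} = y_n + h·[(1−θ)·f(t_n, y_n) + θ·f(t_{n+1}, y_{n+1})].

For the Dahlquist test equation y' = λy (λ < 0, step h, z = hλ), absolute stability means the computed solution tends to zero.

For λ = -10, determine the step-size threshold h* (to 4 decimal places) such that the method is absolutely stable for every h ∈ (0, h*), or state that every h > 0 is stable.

(-5.3333,0); λ=-10 ⇒ h* = (16/3)/10 = 0.5333.

On y'=λy, z=hλ:
  y_{n+1} = y_n + z·[11/16·y_n + 5/16·y_{n+1}] ⇒ (1 − 5/16z)y_{n+1} = (1 + 11/16z)y_n
  so R(z) = (1 + 11/16z)/(1 − 5/16z).

Find x<0 with |R(x)|<1.
x=-1.75: |R|=0.1313
R=−1: 1+11/16x = −1+5/16x ⇒ -3/8x=2 ⇒ x=2/(-3/8)=-5.3333
Confirm numerically:
  x=-3.301: |R|=0.62486 <1
  x=-3.128: |R|=0.58180 <1
  x=-2.231: |R|=0.31453 <1
  x=-5.782: |R|=1.05994 >1
  x=-5.506: |R|=1.02380 >1
  x=-5.372: |R|=1.00541 >1
Stable set (-5.3333, 0).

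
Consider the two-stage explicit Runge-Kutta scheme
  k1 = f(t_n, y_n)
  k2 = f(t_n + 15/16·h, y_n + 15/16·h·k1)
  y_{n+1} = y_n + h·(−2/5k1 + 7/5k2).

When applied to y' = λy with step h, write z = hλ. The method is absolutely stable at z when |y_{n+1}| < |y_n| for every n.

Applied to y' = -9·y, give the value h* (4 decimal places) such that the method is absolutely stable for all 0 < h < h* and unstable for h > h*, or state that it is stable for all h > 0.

(-0.7619,0); λ=-9 ⇒ h* = (16/21)/9 = 0.0847.

With y'=λy (z=hλ):
  k1=λy_n ⇒ h·k1=z·y_n;  k2=λ(1+15/16z)y_n ⇒ h·k2=z(1+15/16z)y_n
  y_{n+1}/y_n = 1 − 2/5z + 7/5z(1+15/16z) = 1 + z + 21/16z²
  Hence R(z) = 1 + z + 21/16z².

Find x<0 with |R(x)|<1.
x=-1.67: |R|=2.9904
R=1: x+21/16x²=0 ⇒ x=−16/21=-0.7619; min R=1−1/(4·21/16)=0.8095>−1
Confirm numerically:
  x=-0.708: |R|=0.94991 <1
  x=-0.577: |R|=0.85997 <1
  x=-0.448: |R|=0.81542 <1
  x=-0.408: |R|=0.81048 <1
  x=-1.254: |R|=1.80993 >1
  x=-1.230: |R|=1.75568 >1
So |R|<1 on (-0.7619, 0).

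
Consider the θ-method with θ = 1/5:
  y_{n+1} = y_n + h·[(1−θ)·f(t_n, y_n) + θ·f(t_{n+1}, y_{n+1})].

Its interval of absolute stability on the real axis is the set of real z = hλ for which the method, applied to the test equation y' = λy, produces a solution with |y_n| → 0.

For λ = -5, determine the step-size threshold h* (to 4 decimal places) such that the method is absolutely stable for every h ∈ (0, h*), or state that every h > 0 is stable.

Set f=λy, z=hλ:
  y_{n+1} = y_n + z·[4/5·y_n + 1/5·y_{n+1}] ⇒ (1 − 1/5z)y_{n+1} = (1 + 4/5z)y_n
  so R(z) = (1 + 4/5z)/(1 − 1/5z).

Find x<0 with |R(x)|<1.
x=-0.68: |R|=0.4014
R=−1: 1+4/5x = −1+1/5x ⇒ -3/5x=2 ⇒ x=2/(-3/5)=-3.3333
Confirm numerically:
  x=-2.158: |R|=0.50740 <1
  x=-2.136: |R|=0.49664 <1
  x=-1.508: |R|=0.15857 <1
  x=-3.461: |R|=1.04527 >1
  x=-3.426: |R|=1.03299 >1
Stable set (-3.3333, 0).

(-3.3333,0); λ=-5 ⇒ h* = (10/3)/5 = 0.6667.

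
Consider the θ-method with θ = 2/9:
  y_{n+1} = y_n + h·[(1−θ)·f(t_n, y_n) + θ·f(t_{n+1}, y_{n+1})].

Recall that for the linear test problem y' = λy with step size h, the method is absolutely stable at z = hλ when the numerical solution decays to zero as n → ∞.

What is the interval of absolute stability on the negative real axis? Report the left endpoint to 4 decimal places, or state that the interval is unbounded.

Test eqn y'=λy, z=hλ:
  y_{n+1} = y_n + z·[7/9·y_n + 2/9·y_{n+1}] ⇒ (1 − 2/9z)y_{n+1} = (1 + 7/9z)y_n
  R(z) = (1 + 7/9z)/(1 − 2/9z).

Solve |R(x)|<1 on ℝ⁻.
x=-0.94: |R|=0.2224
R=−1: 1+7/9x = −1+2/9x ⇒ -5/9x=2 ⇒ x=2/(-5/9)=-3.6000
Confirm numerically:
  x=-3.343: |R|=0.91808 <1
  x=-2.720: |R|=0.69529 <1
  x=-2.698: |R|=0.68672 <1
  x=-4.159: |R|=1.16139 >1
  x=-4.018: |R|=1.12268 >1
So |R|<1 on (-3.6000, 0).

z∈(-3.6000,0).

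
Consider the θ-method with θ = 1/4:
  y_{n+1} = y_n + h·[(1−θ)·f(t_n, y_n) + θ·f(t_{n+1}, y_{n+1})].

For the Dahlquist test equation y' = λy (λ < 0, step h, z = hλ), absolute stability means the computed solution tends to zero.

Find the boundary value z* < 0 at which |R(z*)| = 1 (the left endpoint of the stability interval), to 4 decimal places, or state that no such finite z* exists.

Test eqn y'=λy, z=hλ:
  y_{n+1} = y_n + z·[3/4·y_n + 1/4·y_{n+1}] ⇒ (1 − 1/4z)y_{n+1} = (1 + 3/4z)y_n
  ⇒ R(z) = (1 + 3/4z)/(1 − 1/4z).

Find x<0 with |R(x)|<1.
x=-1.42: |R|=0.0480
R=−1: 1+3/4x = −1+1/4x ⇒ -1/2x=2 ⇒ x=2/(-1/2)=-4.0000
Confirm numerically:
  x=-3.897: |R|=0.97391 <1
  x=-3.705: |R|=0.92343 <1
  x=-2.372: |R|=0.48901 <1
  x=-4.380: |R|=1.09069 >1
  x=-4.148: |R|=1.03633 >1
Interval (-4.0000, 0).

z* = -4.0000.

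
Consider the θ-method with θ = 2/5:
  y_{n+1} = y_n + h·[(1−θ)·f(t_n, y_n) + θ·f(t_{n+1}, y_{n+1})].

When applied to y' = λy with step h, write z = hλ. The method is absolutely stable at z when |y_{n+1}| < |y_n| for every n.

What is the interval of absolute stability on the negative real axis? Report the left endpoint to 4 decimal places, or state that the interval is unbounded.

On y'=λy, z=hλ:
  y_{n+1} = y_n + z·[3/5·y_n + 2/5·y_{n+1}] ⇒ (1 − 2/5z)y_{n+1} = (1 + 3/5z)y_n
  so R(z) = (1 + 3/5z)/(1 − 2/5z).

Find x<0 with |R(x)|<1.
x=-1.61: |R|=0.0207
R=−1: 1+3/5x = −1+2/5x ⇒ -1/5x=2 ⇒ x=2/(-1/5)=-10.0000
Confirm numerically:
  x=-9.927: |R|=0.99706 <1
  x=-9.596: |R|=0.98330 <1
  x=-7.284: |R|=0.86120 <1
  x=-10.564: |R|=1.02159 >1
  x=-10.221: |R|=1.00869 >1
Interval (-10.0000, 0).

(-10.0000, 0).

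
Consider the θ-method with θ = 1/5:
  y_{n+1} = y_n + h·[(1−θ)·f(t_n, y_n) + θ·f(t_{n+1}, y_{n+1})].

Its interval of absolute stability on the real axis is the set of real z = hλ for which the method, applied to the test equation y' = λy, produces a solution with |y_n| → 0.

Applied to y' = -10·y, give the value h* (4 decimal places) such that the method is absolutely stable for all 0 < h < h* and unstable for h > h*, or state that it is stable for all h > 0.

(-3.3333,0); λ=-10 ⇒ h* = (10/3)/10 = 0.3333.

With y'=λy (z=hλ):
  y_{n+1} = y_n + z·[4/5·y_n + 1/5·y_{n+1}] ⇒ (1 − 1/5z)y_{n+1} = (1 + 4/5z)y_n
  Hence R(z) = (1 + 4/5z)/(1 − 1/5z).

Solve |R(x)|<1 on ℝ⁻.
x=-1.65: |R|=0.2406
R=−1: 1+4/5x = −1+1/5x ⇒ -3/5x=2 ⇒ x=2/(-3/5)=-3.3333
Confirm numerically:
  x=-3.074: |R|=0.90364 <1
  x=-2.172: |R|=0.51422 <1
  x=-2.041: |R|=0.44937 <1
  x=-1.656: |R|=0.24399 <1
  x=-3.569: |R|=1.08251 >1
  x=-3.367: |R|=1.01207 >1
Stable set (-3.3333, 0).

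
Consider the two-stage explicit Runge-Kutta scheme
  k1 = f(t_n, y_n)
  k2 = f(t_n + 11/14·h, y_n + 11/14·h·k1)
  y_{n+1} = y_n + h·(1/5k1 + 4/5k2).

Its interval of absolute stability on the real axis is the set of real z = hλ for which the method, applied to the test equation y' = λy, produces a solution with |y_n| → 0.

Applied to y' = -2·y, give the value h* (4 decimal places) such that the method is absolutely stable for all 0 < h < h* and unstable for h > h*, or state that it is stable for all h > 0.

Set f=λy, z=hλ:
  k1=λy_n ⇒ h·k1=z·y_n;  k2=λ(1+11/14z)y_n ⇒ h·k2=z(1+11/14z)y_n
  y_{n+1}/y_n = 1 + 1/5z + 4/5z(1+11/14z) = 1 + z + 22/35z²
  R(z) = 1 + z + 22/35z².

Need |R(x)|<1, x<0.
x=-1.61: |R|=1.0193
R=1: x+22/35x²=0 ⇒ x=−35/22=-1.5909; min R=1−1/(4·22/35)=0.6023>−1
Confirm numerically:
  x=-1.377: |R|=0.81485 <1
  x=-1.288: |R|=0.75476 <1
  x=-1.226: |R|=0.71879 <1
  x=-1.963: |R|=1.45912 >1
  x=-1.811: |R|=1.25054 >1
  x=-1.664: |R|=1.07645 >1
Stable set (-1.5909, 0).

(-1.5909,0); λ=-2 ⇒ h* = (35/22)/2 = 0.7955.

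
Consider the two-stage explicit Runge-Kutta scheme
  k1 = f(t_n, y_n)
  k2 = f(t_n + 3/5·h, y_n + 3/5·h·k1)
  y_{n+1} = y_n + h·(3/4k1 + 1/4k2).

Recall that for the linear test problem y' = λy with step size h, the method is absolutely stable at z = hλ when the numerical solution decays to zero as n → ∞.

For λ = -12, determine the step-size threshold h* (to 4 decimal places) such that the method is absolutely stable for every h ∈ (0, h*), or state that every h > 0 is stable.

Set f=λy, z=hλ:
  k1=λy_n ⇒ h·k1=z·y_n;  k2=λ(1+3/5z)y_n ⇒ h·k2=z(1+3/5z)y_n
  y_{n+1}/y_n = 1 + 3/4z + 1/4z(1+3/5z) = 1 + z + 3/20z²
  R(z) = 1 + z + 3/20z².

Need |R(x)|<1, x<0.
x=-1.4: |R|=0.1060
R=1: x+3/20x²=0 ⇒ x=−20/3=-6.6667; min R=1−1/(4·3/20)=-0.6667>−1
Confirm numerically:
  x=-6.580: |R|=0.91446 <1
  x=-5.633: |R|=0.12660 <1
  x=-3.194: |R|=0.66375 <1
  x=-2.733: |R|=0.61261 <1
  x=-7.239: |R|=1.62147 >1
  x=-7.139: |R|=1.50580 >1
  x=-6.891: |R|=1.23188 >1
So |R|<1 on (-6.6667, 0).

(-6.6667,0); λ=-12 ⇒ h* = (20/3)/12 = 0.5556.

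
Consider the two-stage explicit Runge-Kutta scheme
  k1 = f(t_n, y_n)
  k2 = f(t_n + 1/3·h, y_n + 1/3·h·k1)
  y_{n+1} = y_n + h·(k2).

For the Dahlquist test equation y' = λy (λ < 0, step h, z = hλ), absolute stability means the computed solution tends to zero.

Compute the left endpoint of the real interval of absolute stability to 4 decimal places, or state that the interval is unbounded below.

With y'=λy (z=hλ):
  k1=λy_n ⇒ h·k1=z·y_n;  k2=λ(1+1/3z)y_n ⇒ h·k2=z(1+1/3z)y_n
  y_{n+1}/y_n = 1 + z(1+1/3z) = 1 + z + 1/3z²
  Hence R(z) = 1 + z + 1/3z².

Solve |R(x)|<1 on ℝ⁻.
x=-0.31: |R|=0.7220
R=1: x+1/3x²=0 ⇒ x=−3=-3.0000; min R=1−1/(4·1/3)=0.2500>−1
Confirm numerically:
  x=-2.693: |R|=0.72442 <1
  x=-2.161: |R|=0.39564 <1
  x=-1.657: |R|=0.25822 <1
  x=-1.307: |R|=0.26242 <1
  x=-3.553: |R|=1.65494 >1
  x=-3.296: |R|=1.32521 >1
  x=-3.084: |R|=1.08635 >1
So |R|<1 on (-3.0000, 0).

left endpoint -3.0000.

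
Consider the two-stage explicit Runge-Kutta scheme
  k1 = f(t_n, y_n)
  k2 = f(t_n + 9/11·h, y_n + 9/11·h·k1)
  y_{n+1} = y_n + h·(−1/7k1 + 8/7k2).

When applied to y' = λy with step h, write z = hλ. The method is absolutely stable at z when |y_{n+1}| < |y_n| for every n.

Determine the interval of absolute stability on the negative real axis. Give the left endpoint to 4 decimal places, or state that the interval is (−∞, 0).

z∈(-1.0694,0).

With y'=λy (z=hλ):
  k1=λy_n ⇒ h·k1=z·y_n;  k2=λ(1+9/11z)y_n ⇒ h·k2=z(1+9/11z)y_n
  y_{n+1}/y_n = 1 − 1/7z + 8/7z(1+9/11z) = 1 + z + 72/77z²
  so R(z) = 1 + z + 72/77z².

Boundary: |R(x)|=1, x<0.
x=-0.78: |R|=0.7889
R=1: x+72/77x²=0 ⇒ x=−77/72=-1.0694; min R=1−1/(4·72/77)=0.7326>−1
Confirm numerically:
  x=-0.741: |R|=0.77243 <1
  x=-0.737: |R|=0.77090 <1
  x=-0.573: |R|=0.73401 <1
  x=-0.491: |R|=0.73443 <1
  x=-1.659: |R|=1.91456 >1
  x=-1.430: |R|=1.48211 >1
  x=-1.205: |R|=1.15274 >1
Stable set (-1.0694, 0).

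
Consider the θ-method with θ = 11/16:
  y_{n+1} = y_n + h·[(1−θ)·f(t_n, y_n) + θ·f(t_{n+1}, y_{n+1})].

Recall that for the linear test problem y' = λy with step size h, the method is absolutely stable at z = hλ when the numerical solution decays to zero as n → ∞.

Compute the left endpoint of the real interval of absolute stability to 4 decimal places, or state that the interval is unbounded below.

With y'=λy (z=hλ):
  y_{n+1} = y_n + z·[5/16·y_n + 11/16·y_{n+1}] ⇒ (1 − 11/16z)y_{n+1} = (1 + 5/16z)y_n
  Hence R(z) = (1 + 5/16z)/(1 − 11/16z).

Solve |R(x)|<1 on ℝ⁻.
x=-1.45: |R|=0.2739
x=-2: |R|=0.1579
x=-10: |R|=0.2698
x=-100: |R|=0.4337
θ=11/16≥1/2 ⇒ |1+5/16x|<|1−11/16x| ∀x<0 ⇒ interval (−∞,0).

interval (−∞, 0).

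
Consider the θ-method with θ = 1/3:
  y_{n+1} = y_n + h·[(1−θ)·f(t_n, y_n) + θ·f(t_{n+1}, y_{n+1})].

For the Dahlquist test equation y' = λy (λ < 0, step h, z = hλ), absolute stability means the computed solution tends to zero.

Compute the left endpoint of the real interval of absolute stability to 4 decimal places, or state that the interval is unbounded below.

Set f=λy, z=hλ:
  y_{n+1} = y_n + z·[2/3·y_n + 1/3·y_{n+1}] ⇒ (1 − 1/3z)y_{n+1} = (1 + 2/3z)y_n
  so R(z) = (1 + 2/3z)/(1 − 1/3z).

Find x<0 with |R(x)|<1.
x=-1.62: |R|=0.0519
R=−1: 1+2/3x = −1+1/3x ⇒ -1/3x=2 ⇒ x=2/(-1/3)=-6.0000
Confirm numerically:
  x=-5.640: |R|=0.95833 <1
  x=-5.422: |R|=0.93137 <1
  x=-4.763: |R|=0.84065 <1
  x=-6.394: |R|=1.04194 >1
  x=-6.312: |R|=1.03351 >1
  x=-6.118: |R|=1.01294 >1
Interval (-6.0000, 0).

z* = -6.0000.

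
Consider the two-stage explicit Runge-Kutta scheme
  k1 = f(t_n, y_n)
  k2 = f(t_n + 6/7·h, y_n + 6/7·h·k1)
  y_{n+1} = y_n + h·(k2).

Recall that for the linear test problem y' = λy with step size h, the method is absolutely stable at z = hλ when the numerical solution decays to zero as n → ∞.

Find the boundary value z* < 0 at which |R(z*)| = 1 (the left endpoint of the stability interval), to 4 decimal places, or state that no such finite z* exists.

With y'=λy (z=hλ):
  k1=λy_n ⇒ h·k1=z·y_n;  k2=λ(1+6/7z)y_n ⇒ h·k2=z(1+6/7z)y_n
  y_{n+1}/y_n = 1 + z(1+6/7z) = 1 + z + 6/7z²
  so R(z) = 1 + z + 6/7z².

Find x<0 with |R(x)|<1.
x=-1.22: |R|=1.0558
R=1: x+6/7x²=0 ⇒ x=−7/6=-1.1667; min R=1−1/(4·6/7)=0.7083>−1
Confirm numerically:
  x=-1.074: |R|=0.91469 <1
  x=-1.005: |R|=0.86074 <1
  x=-0.644: |R|=0.71149 <1
  x=-1.714: |R|=1.80411 >1
  x=-1.654: |R|=1.69090 >1
  x=-1.651: |R|=1.68540 >1
Interval (-1.1667, 0).

left endpoint -1.1667.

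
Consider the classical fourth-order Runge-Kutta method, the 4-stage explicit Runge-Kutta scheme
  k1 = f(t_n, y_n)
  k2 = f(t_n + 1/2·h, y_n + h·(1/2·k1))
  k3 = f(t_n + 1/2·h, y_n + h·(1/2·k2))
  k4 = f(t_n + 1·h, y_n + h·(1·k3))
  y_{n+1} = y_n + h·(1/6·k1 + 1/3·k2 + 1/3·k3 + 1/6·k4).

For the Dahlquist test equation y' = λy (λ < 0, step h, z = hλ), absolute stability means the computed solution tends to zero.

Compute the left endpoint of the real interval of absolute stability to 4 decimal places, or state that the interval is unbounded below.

Set f=λy, z=hλ:
  order 4, 4-stage ⇒ R(z)=1+z+z^2/2+z^3/6+z^4/24
  (e.g. R(-1.23)=0.31167, |R|=0.31167)

Solve |R(x)|<1 on ℝ⁻.
x=-1.23: |R|=0.3117
|R(-3)|=1.3750 |R(-2.91)|=1.2049 |R(-2.04)|=0.3475
Bisect:
  x_lo=-3.6751 |R|=3.4060  x_hi=-0.1059 |R|=0.8995
  mid=-1.89050 |R|=0.30261 →hi
  mid=-2.78278 |R|=0.99622 →hi
  mid=-3.22892 |R|=1.90247 →lo
  mid=-3.00585 |R|=1.38675 →lo
  mid=-2.89432 |R|=1.17721 →lo
  mid=-2.83855 |R|=1.08331 →lo
  mid=-2.81066 |R|=1.03893 →lo
  ...
  [-2.78540,-2.78518] ⇒ x*=-2.7853
So |R|<1 on (-2.7853, 0).

left endpoint -2.7853.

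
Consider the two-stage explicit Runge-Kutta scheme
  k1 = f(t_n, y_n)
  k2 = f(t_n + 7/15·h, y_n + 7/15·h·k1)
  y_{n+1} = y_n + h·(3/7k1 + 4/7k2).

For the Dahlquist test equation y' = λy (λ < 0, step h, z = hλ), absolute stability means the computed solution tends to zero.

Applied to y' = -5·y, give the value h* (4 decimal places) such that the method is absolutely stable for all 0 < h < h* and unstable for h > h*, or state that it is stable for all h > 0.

(-3.7500,0); λ=-5 ⇒ h* = (15/4)/5 = 0.7500.

On y'=λy, z=hλ:
  k1=λy_n ⇒ h·k1=z·y_n;  k2=λ(1+7/15z)y_n ⇒ h·k2=z(1+7/15z)y_n
  y_{n+1}/y_n = 1 + 3/7z + 4/7z(1+7/15z) = 1 + z + 4/15z²
  ⇒ R(z) = 1 + z + 4/15z².

Boundary: |R(x)|=1, x<0.
x=-0.91: |R|=0.3108
R=1: x+4/15x²=0 ⇒ x=−15/4=-3.7500; min R=1−1/(4·4/15)=0.0625>−1
Confirm numerically:
  x=-2.438: |R|=0.14703 <1
  x=-2.244: |R|=0.09881 <1
  x=-1.707: |R|=0.07003 <1
  x=-1.698: |R|=0.07085 <1
  x=-4.335: |R|=1.67626 >1
  x=-4.278: |R|=1.60234 >1
Stable set (-3.7500, 0).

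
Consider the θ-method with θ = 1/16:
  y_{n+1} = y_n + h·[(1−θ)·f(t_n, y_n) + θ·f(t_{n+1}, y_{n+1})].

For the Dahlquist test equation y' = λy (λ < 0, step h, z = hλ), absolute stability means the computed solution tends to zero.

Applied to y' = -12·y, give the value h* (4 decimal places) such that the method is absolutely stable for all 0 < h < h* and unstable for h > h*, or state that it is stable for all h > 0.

(-2.2857,0); λ=-12 ⇒ h* = (16/7)/12 = 0.1905.

Set f=λy, z=hλ:
  y_{n+1} = y_n + z·[15/16·y_n + 1/16·y_{n+1}] ⇒ (1 − 1/16z)y_{n+1} = (1 + 15/16z)y_n
  Hence R(z) = (1 + 15/16z)/(1 − 1/16z).

Solve |R(x)|<1 on ℝ⁻.
x=-1.42: |R|=0.3042
R=−1: 1+15/16x = −1+1/16x ⇒ -7/8x=2 ⇒ x=2/(-7/8)=-2.2857
Confirm numerically:
  x=-2.049: |R|=0.81639 <1
  x=-1.684: |R|=0.52364 <1
  x=-1.534: |R|=0.39979 <1
  x=-2.563: |R|=1.20913 >1
  x=-2.472: |R|=1.14119 >1
  x=-2.424: |R|=1.10508 >1
Stable set (-2.2857, 0).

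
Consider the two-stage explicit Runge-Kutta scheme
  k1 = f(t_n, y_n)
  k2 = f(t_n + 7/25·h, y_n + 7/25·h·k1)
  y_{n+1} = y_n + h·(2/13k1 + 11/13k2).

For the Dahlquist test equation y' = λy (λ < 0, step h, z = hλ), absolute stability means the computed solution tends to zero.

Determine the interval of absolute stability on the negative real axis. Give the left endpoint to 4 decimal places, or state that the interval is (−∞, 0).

With y'=λy (z=hλ):
  k1=λy_n ⇒ h·k1=z·y_n;  k2=λ(1+7/25z)y_n ⇒ h·k2=z(1+7/25z)y_n
  y_{n+1}/y_n = 1 + 2/13z + 11/13z(1+7/25z) = 1 + z + 77/325z²
  so R(z) = 1 + z + 77/325z².

Find x<0 with |R(x)|<1.
x=-1.22: |R|=0.1326
R=1: x+77/325x²=0 ⇒ x=−325/77=-4.2208; min R=1−1/(4·77/325)=-0.0552>−1
Confirm numerically:
  x=-3.490: |R|=0.39575 <1
  x=-2.386: |R|=0.03720 <1
  x=-2.124: |R|=0.05515 <1
  x=-4.579: |R|=1.38862 >1
  x=-4.422: |R|=1.21081 >1
  x=-4.398: |R|=1.18466 >1
So |R|<1 on (-4.2208, 0).

z∈(-4.2208,0).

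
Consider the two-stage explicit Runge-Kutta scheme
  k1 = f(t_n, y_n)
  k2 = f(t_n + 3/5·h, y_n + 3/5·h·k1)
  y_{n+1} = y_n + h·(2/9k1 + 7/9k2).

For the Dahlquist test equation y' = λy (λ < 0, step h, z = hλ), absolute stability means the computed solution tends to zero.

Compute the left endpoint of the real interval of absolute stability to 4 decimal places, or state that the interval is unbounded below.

left endpoint -2.1429.

With y'=λy (z=hλ):
  k1=λy_n ⇒ h·k1=z·y_n;  k2=λ(1+3/5z)y_n ⇒ h·k2=z(1+3/5z)y_n
  y_{n+1}/y_n = 1 + 2/9z + 7/9z(1+3/5z) = 1 + z + 7/15z²
  Hence R(z) = 1 + z + 7/15z².

Find x<0 with |R(x)|<1.
x=-1.15: |R|=0.4672
R=1: x+7/15x²=0 ⇒ x=−15/7=-2.1429; min R=1−1/(4·7/15)=0.4643>−1
Confirm numerically:
  x=-1.966: |R|=0.83774 <1
  x=-1.834: |R|=0.73566 <1
  x=-1.799: |R|=0.71132 <1
  x=-1.510: |R|=0.55405 <1
  x=-2.518: |R|=1.44082 >1
  x=-2.415: |R|=1.30671 >1
  x=-2.350: |R|=1.22717 >1
So |R|<1 on (-2.1429, 0).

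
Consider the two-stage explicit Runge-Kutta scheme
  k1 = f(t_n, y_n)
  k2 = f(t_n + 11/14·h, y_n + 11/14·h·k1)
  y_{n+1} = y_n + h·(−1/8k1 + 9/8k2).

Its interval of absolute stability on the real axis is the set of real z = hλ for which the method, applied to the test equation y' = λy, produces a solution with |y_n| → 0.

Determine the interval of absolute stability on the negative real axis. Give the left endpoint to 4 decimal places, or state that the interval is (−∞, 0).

On y'=λy, z=hλ:
  k1=λy_n ⇒ h·k1=z·y_n;  k2=λ(1+11/14z)y_n ⇒ h·k2=z(1+11/14z)y_n
  y_{n+1}/y_n = 1 − 1/8z + 9/8z(1+11/14z) = 1 + z + 99/112z²
  so R(z) = 1 + z + 99/112z².

Solve |R(x)|<1 on ℝ⁻.
x=-0.32: |R|=0.7705
R=1: x+99/112x²=0 ⇒ x=−112/99=-1.1313; min R=1−1/(4·99/112)=0.7172>−1
Confirm numerically:
  x=-0.860: |R|=0.79375 <1
  x=-0.746: |R|=0.74592 <1
  x=-0.691: |R|=0.73106 <1
  x=-1.613: |R|=1.68678 >1
  x=-1.263: |R|=1.14702 >1
  x=-1.191: |R|=1.06284 >1
Interval (-1.1313, 0).

z∈(-1.1313,0).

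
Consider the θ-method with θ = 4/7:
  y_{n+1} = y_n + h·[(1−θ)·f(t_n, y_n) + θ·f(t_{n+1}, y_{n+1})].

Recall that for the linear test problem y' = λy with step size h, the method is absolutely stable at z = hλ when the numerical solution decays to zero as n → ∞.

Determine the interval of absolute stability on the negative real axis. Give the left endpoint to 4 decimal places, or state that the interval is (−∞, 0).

With y'=λy (z=hλ):
  y_{n+1} = y_n + z·[3/7·y_n + 4/7·y_{n+1}] ⇒ (1 − 4/7z)y_{n+1} = (1 + 3/7z)y_n
  R(z) = (1 + 3/7z)/(1 − 4/7z).

Boundary: |R(x)|=1, x<0.
x=-1.52: |R|=0.1865
x=-2: |R|=0.0667
x=-10: |R|=0.4894
x=-100: |R|=0.7199
θ=4/7≥1/2 ⇒ |1+3/7x|<|1−4/7x| ∀x<0 ⇒ interval (−∞,0).

(−∞, 0) — no finite endpoint.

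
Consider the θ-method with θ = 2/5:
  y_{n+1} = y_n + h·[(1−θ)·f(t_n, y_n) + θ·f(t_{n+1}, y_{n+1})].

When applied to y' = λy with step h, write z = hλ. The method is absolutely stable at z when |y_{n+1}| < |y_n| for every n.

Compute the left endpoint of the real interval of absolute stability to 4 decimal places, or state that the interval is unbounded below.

left endpoint -10.0000.

Set f=λy, z=hλ:
  y_{n+1} = y_n + z·[3/5·y_n + 2/5·y_{n+1}] ⇒ (1 − 2/5z)y_{n+1} = (1 + 3/5z)y_n
  ⇒ R(z) = (1 + 3/5z)/(1 − 2/5z).

Solve |R(x)|<1 on ℝ⁻.
x=-0.85: |R|=0.3657
R=−1: 1+3/5x = −1+2/5x ⇒ -1/5x=2 ⇒ x=2/(-1/5)=-10.0000
Confirm numerically:
  x=-9.710: |R|=0.98812 <1
  x=-6.503: |R|=0.80579 <1
  x=-4.182: |R|=0.56465 <1
  x=-10.460: |R|=1.01775 >1
  x=-10.276: |R|=1.01080 >1
So |R|<1 on (-10.0000, 0).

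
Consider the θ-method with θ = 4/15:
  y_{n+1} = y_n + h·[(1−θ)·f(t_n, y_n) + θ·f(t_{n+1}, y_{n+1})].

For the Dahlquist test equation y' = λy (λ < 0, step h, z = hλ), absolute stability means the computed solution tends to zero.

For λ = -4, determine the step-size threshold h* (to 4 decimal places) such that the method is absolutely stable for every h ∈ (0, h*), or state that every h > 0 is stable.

Set f=λy, z=hλ:
  y_{n+1} = y_n + z·[11/15·y_n + 4/15·y_{n+1}] ⇒ (1 − 4/15z)y_{n+1} = (1 + 11/15z)y_n
  so R(z) = (1 + 11/15z)/(1 − 4/15z).

Boundary: |R(x)|=1, x<0.
x=-0.77: |R|=0.3612
R=−1: 1+11/15x = −1+4/15x ⇒ -7/15x=2 ⇒ x=2/(-7/15)=-4.2857
Confirm numerically:
  x=-3.833: |R|=0.89552 <1
  x=-3.740: |R|=0.87250 <1
  x=-2.896: |R|=0.63407 <1
  x=-1.763: |R|=0.19921 <1
  x=-4.743: |R|=1.09422 >1
  x=-4.649: |R|=1.07569 >1
  x=-4.361: |R|=1.01624 >1
So |R|<1 on (-4.2857, 0).

(-4.2857,0); λ=-4 ⇒ h* = (30/7)/4 = 1.0714.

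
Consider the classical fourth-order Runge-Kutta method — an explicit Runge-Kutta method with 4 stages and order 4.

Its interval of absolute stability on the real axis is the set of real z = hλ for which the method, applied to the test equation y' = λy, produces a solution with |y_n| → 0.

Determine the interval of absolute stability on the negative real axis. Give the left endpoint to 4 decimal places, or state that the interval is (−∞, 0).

On y'=λy, z=hλ:
  order 4, 4-stage ⇒ R(z)=1+z+z^2/2+z^3/6+z^4/24
  (e.g. R(-1.44)=0.27830, |R|=0.27830)

Solve |R(x)|<1 on ℝ⁻.
x=-1.44: |R|=0.2783
|R(-2.93)|=1.2410 |R(-1.07)|=0.3529 |R(-1.05)|=0.3590
Bisect:
  x_lo=-3.5205 |R|=2.8046  x_hi=-0.1668 |R|=0.8463
  mid=-1.84366 |R|=0.29283 →hi
  mid=-2.68206 |R|=0.85520 →hi
  mid=-3.10127 |R|=1.59070 →lo
  mid=-2.89167 |R|=1.17258 →lo
  mid=-2.78687 |R|=1.00237 →lo
  mid=-2.73446 |R|=0.92603 →hi
  mid=-2.76067 |R|=0.96350 →hi
  mid=-2.77377 |R|=0.98276 →hi
  ...
  [-2.78543,-2.78523] ⇒ x*=-2.7853
Stable set (-2.7853, 0).

(-2.7853, 0).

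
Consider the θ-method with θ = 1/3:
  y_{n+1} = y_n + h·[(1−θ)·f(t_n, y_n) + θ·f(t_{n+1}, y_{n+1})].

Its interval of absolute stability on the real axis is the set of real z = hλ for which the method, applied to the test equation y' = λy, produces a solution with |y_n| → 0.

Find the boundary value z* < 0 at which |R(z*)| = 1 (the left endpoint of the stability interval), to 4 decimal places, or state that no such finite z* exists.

left endpoint -6.0000.

On y'=λy, z=hλ:
  y_{n+1} = y_n + z·[2/3·y_n + 1/3·y_{n+1}] ⇒ (1 − 1/3z)y_{n+1} = (1 + 2/3z)y_n
  R(z) = (1 + 2/3z)/(1 − 1/3z).

Need |R(x)|<1, x<0.
x=-1.37: |R|=0.0595
R=−1: 1+2/3x = −1+1/3x ⇒ -1/3x=2 ⇒ x=2/(-1/3)=-6.0000
Confirm numerically:
  x=-5.794: |R|=0.97657 <1
  x=-3.488: |R|=0.61282 <1
  x=-3.267: |R|=0.56391 <1
  x=-2.955: |R|=0.48866 <1
  x=-6.367: |R|=1.03918 >1
  x=-6.234: |R|=1.02534 >1
Stable set (-6.0000, 0).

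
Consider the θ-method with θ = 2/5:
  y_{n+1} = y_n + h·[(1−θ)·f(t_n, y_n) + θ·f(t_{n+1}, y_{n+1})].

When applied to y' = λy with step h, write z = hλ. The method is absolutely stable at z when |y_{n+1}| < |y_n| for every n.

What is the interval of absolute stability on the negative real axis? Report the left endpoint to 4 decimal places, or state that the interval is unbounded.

With y'=λy (z=hλ):
  y_{n+1} = y_n + z·[3/5·y_n + 2/5·y_{n+1}] ⇒ (1 − 2/5z)y_{n+1} = (1 + 3/5z)y_n
  Hence R(z) = (1 + 3/5z)/(1 − 2/5z).

Solve |R(x)|<1 on ℝ⁻.
x=-1.01: |R|=0.2806
R=−1: 1+3/5x = −1+2/5x ⇒ -1/5x=2 ⇒ x=2/(-1/5)=-10.0000
Confirm numerically:
  x=-8.900: |R|=0.95175 <1
  x=-7.483: |R|=0.87394 <1
  x=-5.441: |R|=0.71295 <1
  x=-10.412: |R|=1.01595 >1
  x=-10.377: |R|=1.01464 >1
Stable set (-10.0000, 0).

(-10.0000, 0).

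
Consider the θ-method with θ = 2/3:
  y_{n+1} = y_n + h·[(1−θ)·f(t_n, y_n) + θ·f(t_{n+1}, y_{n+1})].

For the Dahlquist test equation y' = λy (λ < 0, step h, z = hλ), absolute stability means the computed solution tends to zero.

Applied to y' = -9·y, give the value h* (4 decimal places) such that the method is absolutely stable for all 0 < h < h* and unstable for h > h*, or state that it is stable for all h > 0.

(−∞, 0) — no finite endpoint. Any h>0 works for λ=-9.

Set f=λy, z=hλ:
  y_{n+1} = y_n + z·[1/3·y_n + 2/3·y_{n+1}] ⇒ (1 − 2/3z)y_{n+1} = (1 + 1/3z)y_n
  ⇒ R(z) = (1 + 1/3z)/(1 − 2/3z).

Need |R(x)|<1, x<0.
x=-0.48: |R|=0.6364
x=-2: |R|=0.1429
x=-10: |R|=0.3043
x=-100: |R|=0.4778
θ=2/3≥1/2 ⇒ |1+1/3x|<|1−2/3x| ∀x<0 ⇒ interval (−∞,0).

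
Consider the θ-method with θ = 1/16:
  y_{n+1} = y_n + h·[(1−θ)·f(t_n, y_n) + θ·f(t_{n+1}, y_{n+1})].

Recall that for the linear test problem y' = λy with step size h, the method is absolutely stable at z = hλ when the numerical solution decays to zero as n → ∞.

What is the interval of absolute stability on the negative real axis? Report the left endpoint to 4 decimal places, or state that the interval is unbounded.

With y'=λy (z=hλ):
  y_{n+1} = y_n + z·[15/16·y_n + 1/16·y_{n+1}] ⇒ (1 − 1/16z)y_{n+1} = (1 + 15/16z)y_n
  ⇒ R(z) = (1 + 15/16z)/(1 − 1/16z).

Boundary: |R(x)|=1, x<0.
x=-1.23: |R|=0.1422
R=−1: 1+15/16x = −1+1/16x ⇒ -7/8x=2 ⇒ x=2/(-7/8)=-2.2857
Confirm numerically:
  x=-2.220: |R|=0.94951 <1
  x=-1.995: |R|=0.77383 <1
  x=-1.764: |R|=0.58883 <1
  x=-2.607: |R|=1.24174 >1
  x=-2.321: |R|=1.02696 >1
Stable set (-2.2857, 0).

z∈(-2.2857,0).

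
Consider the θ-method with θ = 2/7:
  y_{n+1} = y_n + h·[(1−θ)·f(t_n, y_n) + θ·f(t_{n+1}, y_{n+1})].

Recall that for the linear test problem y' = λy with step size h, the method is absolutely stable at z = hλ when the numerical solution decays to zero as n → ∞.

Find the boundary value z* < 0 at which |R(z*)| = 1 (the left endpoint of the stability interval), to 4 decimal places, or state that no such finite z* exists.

z* = -4.6667.

Test eqn y'=λy, z=hλ:
  y_{n+1} = y_n + z·[5/7·y_n + 2/7·y_{n+1}] ⇒ (1 − 2/7z)y_{n+1} = (1 + 5/7z)y_n
  R(z) = (1 + 5/7z)/(1 − 2/7z).

Find x<0 with |R(x)|<1.
x=-1.32: |R|=0.0415
R=−1: 1+5/7x = −1+2/7x ⇒ -3/7x=2 ⇒ x=2/(-3/7)=-4.6667
Confirm numerically:
  x=-4.239: |R|=0.91711 <1
  x=-3.164: |R|=0.66176 <1
  x=-2.726: |R|=0.53244 <1
  x=-2.636: |R|=0.50359 <1
  x=-5.262: |R|=1.10192 >1
  x=-4.796: |R|=1.02338 >1
  x=-4.761: |R|=1.01713 >1
Stable set (-4.6667, 0).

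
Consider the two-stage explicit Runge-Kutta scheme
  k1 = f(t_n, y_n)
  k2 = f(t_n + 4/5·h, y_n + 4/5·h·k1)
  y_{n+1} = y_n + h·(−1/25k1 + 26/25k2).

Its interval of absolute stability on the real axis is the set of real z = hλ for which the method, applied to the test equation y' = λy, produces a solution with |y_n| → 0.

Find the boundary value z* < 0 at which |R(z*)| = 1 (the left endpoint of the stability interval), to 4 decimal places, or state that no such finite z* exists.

With y'=λy (z=hλ):
  k1=λy_n ⇒ h·k1=z·y_n;  k2=λ(1+4/5z)y_n ⇒ h·k2=z(1+4/5z)y_n
  y_{n+1}/y_n = 1 − 1/25z + 26/25z(1+4/5z) = 1 + z + 104/125z²
  ⇒ R(z) = 1 + z + 104/125z².

Solve |R(x)|<1 on ℝ⁻.
x=-1.34: |R|=1.1539
R=1: x+104/125x²=0 ⇒ x=−125/104=-1.2019; min R=1−1/(4·104/125)=0.6995>−1
Confirm numerically:
  x=-1.129: |R|=0.93150 <1
  x=-1.017: |R|=0.84353 <1
  x=-0.973: |R|=0.81468 <1
  x=-0.764: |R|=0.72164 <1
  x=-1.602: |R|=1.53325 >1
  x=-1.402: |R|=1.23338 >1
  x=-1.253: |R|=1.05325 >1
Stable set (-1.2019, 0).

z* = -1.2019.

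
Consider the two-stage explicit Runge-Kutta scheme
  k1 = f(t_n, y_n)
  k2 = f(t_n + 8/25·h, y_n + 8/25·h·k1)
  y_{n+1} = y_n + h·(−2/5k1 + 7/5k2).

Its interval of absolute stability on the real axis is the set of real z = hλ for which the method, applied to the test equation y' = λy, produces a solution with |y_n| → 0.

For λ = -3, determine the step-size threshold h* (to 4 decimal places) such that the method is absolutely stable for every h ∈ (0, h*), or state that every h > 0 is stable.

With y'=λy (z=hλ):
  k1=λy_n ⇒ h·k1=z·y_n;  k2=λ(1+8/25z)y_n ⇒ h·k2=z(1+8/25z)y_n
  y_{n+1}/y_n = 1 − 2/5z + 7/5z(1+8/25z) = 1 + z + 56/125z²
  R(z) = 1 + z + 56/125z².

Solve |R(x)|<1 on ℝ⁻.
x=-1.27: |R|=0.4526
R=1: x+56/125x²=0 ⇒ x=−125/56=-2.2321; min R=1−1/(4·56/125)=0.4420>−1
Confirm numerically:
  x=-1.772: |R|=0.63471 <1
  x=-1.176: |R|=0.44357 <1
  x=-1.050: |R|=0.44392 <1
  x=-2.656: |R|=1.50434 >1
  x=-2.355: |R|=1.12962 >1
  x=-2.336: |R|=1.10869 >1
So |R|<1 on (-2.2321, 0).

(-2.2321,0); λ=-3 ⇒ h* = (125/56)/3 = 0.7440.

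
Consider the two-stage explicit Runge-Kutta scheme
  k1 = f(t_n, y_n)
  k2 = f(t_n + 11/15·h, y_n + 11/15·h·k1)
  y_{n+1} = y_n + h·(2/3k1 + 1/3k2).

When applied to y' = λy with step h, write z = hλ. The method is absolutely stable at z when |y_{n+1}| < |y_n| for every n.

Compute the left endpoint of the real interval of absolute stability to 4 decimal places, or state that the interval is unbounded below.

left endpoint -4.0909.

Set f=λy, z=hλ:
  k1=λy_n ⇒ h·k1=z·y_n;  k2=λ(1+11/15z)y_n ⇒ h·k2=z(1+11/15z)y_n
  y_{n+1}/y_n = 1 + 2/3z + 1/3z(1+11/15z) = 1 + z + 11/45z²
  ⇒ R(z) = 1 + z + 11/45z².

Solve |R(x)|<1 on ℝ⁻.
x=-1.15: |R|=0.1733
R=1: x+11/45x²=0 ⇒ x=−45/11=-4.0909; min R=1−1/(4·11/45)=-0.0227>−1
Confirm numerically:
  x=-4.067: |R|=0.97623 <1
  x=-3.649: |R|=0.60583 <1
  x=-3.106: |R|=0.25221 <1
  x=-2.587: |R|=0.04896 <1
  x=-4.392: |R|=1.32325 >1
  x=-4.377: |R|=1.30610 >1
  x=-4.255: |R|=1.17067 >1
Stable set (-4.0909, 0).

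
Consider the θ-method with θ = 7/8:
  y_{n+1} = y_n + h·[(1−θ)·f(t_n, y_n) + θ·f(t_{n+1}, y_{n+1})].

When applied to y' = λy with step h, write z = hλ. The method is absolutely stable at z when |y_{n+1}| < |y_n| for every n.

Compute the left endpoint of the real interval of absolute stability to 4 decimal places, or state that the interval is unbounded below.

Set f=λy, z=hλ:
  y_{n+1} = y_n + z·[1/8·y_n + 7/8·y_{n+1}] ⇒ (1 − 7/8z)y_{n+1} = (1 + 1/8z)y_n
  so R(z) = (1 + 1/8z)/(1 − 7/8z).

Find x<0 with |R(x)|<1.
x=-1.73: |R|=0.3118
x=-2: |R|=0.2727
x=-10: |R|=0.0256
x=-100: |R|=0.1299
θ=7/8≥1/2 ⇒ |1+1/8x|<|1−7/8x| ∀x<0 ⇒ interval (−∞,0).

interval (−∞, 0).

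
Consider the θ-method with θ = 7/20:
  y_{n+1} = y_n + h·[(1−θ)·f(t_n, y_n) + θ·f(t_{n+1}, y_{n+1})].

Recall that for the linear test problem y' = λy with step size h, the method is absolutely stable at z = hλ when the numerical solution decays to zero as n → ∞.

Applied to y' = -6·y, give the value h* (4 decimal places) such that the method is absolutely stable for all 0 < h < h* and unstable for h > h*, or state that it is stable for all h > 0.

Set f=λy, z=hλ:
  y_{n+1} = y_n + z·[13/20·y_n + 7/20·y_{n+1}] ⇒ (1 − 7/20z)y_{n+1} = (1 + 13/20z)y_n
  so R(z) = (1 + 13/20z)/(1 − 7/20z).

Solve |R(x)|<1 on ℝ⁻.
x=-1.36: |R|=0.0786
R=−1: 1+13/20x = −1+7/20x ⇒ -3/10x=2 ⇒ x=2/(-3/10)=-6.6667
Confirm numerically:
  x=-4.064: |R|=0.67768 <1
  x=-3.934: |R|=0.65510 <1
  x=-2.791: |R|=0.41184 <1
  x=-7.104: |R|=1.03763 >1
  x=-6.800: |R|=1.01183 >1
Stable set (-6.6667, 0).

(-6.6667,0); λ=-6 ⇒ h* = (20/3)/6 = 1.1111.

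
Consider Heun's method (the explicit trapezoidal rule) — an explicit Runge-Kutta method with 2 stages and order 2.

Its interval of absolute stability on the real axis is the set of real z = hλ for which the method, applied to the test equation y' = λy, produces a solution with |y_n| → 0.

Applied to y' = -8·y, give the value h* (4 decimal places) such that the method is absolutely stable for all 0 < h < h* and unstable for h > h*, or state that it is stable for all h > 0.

(-2.0000,0); λ=-8 ⇒ h* = 0.2500.

On y'=λy, z=hλ:
  order 2, 2-stage ⇒ R(z)=1+z+z^2/2
  (e.g. R(-1.71)=0.75205, |R|=0.75205)

Solve |R(x)|<1 on ℝ⁻.
x=-1.71: |R|=0.7520
|R(-1.37)|=0.5685 |R(-1.13)|=0.5085 |R(-0.55)|=0.6013
Bisect:
  x_lo=-2.3380 |R|=1.3952  x_hi=-0.0972 |R|=0.9076
  mid=-1.21760 |R|=0.52367 →hi
  mid=-1.77781 |R|=0.80250 →hi
  mid=-2.05792 |R|=1.05960 →lo
  mid=-1.91787 |R|=0.92124 →hi
  mid=-1.98789 |R|=0.98797 →hi
  mid=-2.02291 |R|=1.02317 →lo
  mid=-2.00540 |R|=1.00541 →lo
  ...
  [-2.00007,-1.99993] ⇒ x*=-2.0000
Interval (-2.0000, 0).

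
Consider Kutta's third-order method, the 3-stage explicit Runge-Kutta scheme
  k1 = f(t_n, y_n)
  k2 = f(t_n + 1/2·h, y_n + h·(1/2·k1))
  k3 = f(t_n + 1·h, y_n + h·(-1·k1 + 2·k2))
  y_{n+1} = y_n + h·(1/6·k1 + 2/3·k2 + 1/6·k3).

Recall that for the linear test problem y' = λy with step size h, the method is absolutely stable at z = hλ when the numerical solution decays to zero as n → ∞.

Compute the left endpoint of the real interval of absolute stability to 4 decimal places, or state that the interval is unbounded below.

z* = -2.5127.

Test eqn y'=λy, z=hλ:
  order 3, 3-stage ⇒ R(z)=1+z+z^2/2+z^3/6
  (e.g. R(-0.7)=0.48783, |R|=0.48783)

Need |R(x)|<1, x<0.
x=-0.7: |R|=0.4878
|R(-2.82)|=1.5814 |R(-2.56)|=1.0794 |R(-0.7)|=0.4878
Bisect:
  x_lo=-3.3361 |R|=2.9596  x_hi=-0.3769 |R|=0.6852
  mid=-1.85653 |R|=0.19967 →hi
  mid=-2.59633 |R|=1.14281 →lo
  mid=-2.22643 |R|=0.58734 →hi
  mid=-2.41138 |R|=0.84094 →hi
  mid=-2.50386 |R|=0.98544 →hi
  mid=-2.55009 |R|=1.06247 →lo
  mid=-2.52697 |R|=1.02355 →lo
  mid=-2.51542 |R|=1.00440 →lo
  mid=-2.50964 |R|=0.99489 →hi
  mid=-2.51253 |R|=0.99964 →hi
  ...
  [-2.51289,-2.51271] ⇒ x*=-2.5127
Stable set (-2.5127, 0).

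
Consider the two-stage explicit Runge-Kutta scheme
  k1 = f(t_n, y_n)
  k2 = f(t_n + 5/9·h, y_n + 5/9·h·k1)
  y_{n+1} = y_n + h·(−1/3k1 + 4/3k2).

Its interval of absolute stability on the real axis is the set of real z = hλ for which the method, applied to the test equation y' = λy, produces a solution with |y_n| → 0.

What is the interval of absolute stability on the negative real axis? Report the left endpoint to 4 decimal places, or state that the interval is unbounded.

On y'=λy, z=hλ:
  k1=λy_n ⇒ h·k1=z·y_n;  k2=λ(1+5/9z)y_n ⇒ h·k2=z(1+5/9z)y_n
  y_{n+1}/y_n = 1 − 1/3z + 4/3z(1+5/9z) = 1 + z + 20/27z²
  ⇒ R(z) = 1 + z + 20/27z².

Solve |R(x)|<1 on ℝ⁻.
x=-0.99: |R|=0.7360
R=1: x+20/27x²=0 ⇒ x=−27/20=-1.3500; min R=1−1/(4·20/27)=0.6625>−1
Confirm numerically:
  x=-1.276: |R|=0.93006 <1
  x=-1.106: |R|=0.80010 <1
  x=-0.981: |R|=0.73186 <1
  x=-1.705: |R|=1.44835 >1
  x=-1.689: |R|=1.42413 >1
  x=-1.374: |R|=1.02443 >1
Stable set (-1.3500, 0).

(-1.3500, 0).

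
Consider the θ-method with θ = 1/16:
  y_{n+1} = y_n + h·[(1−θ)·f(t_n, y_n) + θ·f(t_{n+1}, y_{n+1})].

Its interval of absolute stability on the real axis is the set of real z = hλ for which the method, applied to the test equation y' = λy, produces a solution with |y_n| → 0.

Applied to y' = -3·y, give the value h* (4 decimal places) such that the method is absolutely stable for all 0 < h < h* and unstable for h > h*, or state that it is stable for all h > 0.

(-2.2857,0); λ=-3 ⇒ h* = (16/7)/3 = 0.7619.

With y'=λy (z=hλ):
  y_{n+1} = y_n + z·[15/16·y_n + 1/16·y_{n+1}] ⇒ (1 − 1/16z)y_{n+1} = (1 + 15/16z)y_n
  R(z) = (1 + 15/16z)/(1 − 1/16z).

Need |R(x)|<1, x<0.
x=-0.96: |R|=0.0943
R=−1: 1+15/16x = −1+1/16x ⇒ -7/8x=2 ⇒ x=2/(-7/8)=-2.2857
Confirm numerically:
  x=-1.962: |R|=0.74769 <1
  x=-1.701: |R|=0.53754 <1
  x=-1.606: |R|=0.45950 <1
  x=-1.547: |R|=0.41061 <1
  x=-2.767: |R|=1.35903 >1
  x=-2.706: |R|=1.31455 >1
  x=-2.386: |R|=1.07636 >1
Interval (-2.2857, 0).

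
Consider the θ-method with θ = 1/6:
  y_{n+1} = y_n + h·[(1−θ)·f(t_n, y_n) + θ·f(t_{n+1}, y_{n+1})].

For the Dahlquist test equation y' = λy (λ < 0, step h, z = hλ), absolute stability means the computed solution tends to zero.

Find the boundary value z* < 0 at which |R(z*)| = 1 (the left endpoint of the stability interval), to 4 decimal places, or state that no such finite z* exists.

Test eqn y'=λy, z=hλ:
  y_{n+1} = y_n + z·[5/6·y_n + 1/6·y_{n+1}] ⇒ (1 − 1/6z)y_{n+1} = (1 + 5/6z)y_n
  ⇒ R(z) = (1 + 5/6z)/(1 − 1/6z).

Solve |R(x)|<1 on ℝ⁻.
x=-1.15: |R|=0.0350
R=−1: 1+5/6x = −1+1/6x ⇒ -2/3x=2 ⇒ x=2/(-2/3)=-3.0000
Confirm numerically:
  x=-2.727: |R|=0.87487 <1
  x=-2.463: |R|=0.74619 <1
  x=-1.339: |R|=0.09470 <1
  x=-3.316: |R|=1.13568 >1
  x=-3.107: |R|=1.04700 >1
Interval (-3.0000, 0).

left endpoint -3.0000.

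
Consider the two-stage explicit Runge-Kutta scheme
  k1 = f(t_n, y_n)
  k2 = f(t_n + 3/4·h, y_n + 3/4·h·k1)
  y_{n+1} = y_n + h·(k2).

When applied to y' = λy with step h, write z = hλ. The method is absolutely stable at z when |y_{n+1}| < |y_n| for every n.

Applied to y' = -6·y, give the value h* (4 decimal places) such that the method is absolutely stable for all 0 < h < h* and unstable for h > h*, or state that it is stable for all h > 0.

(-1.3333,0); λ=-6 ⇒ h* = (4/3)/6 = 0.2222.

On y'=λy, z=hλ:
  k1=λy_n ⇒ h·k1=z·y_n;  k2=λ(1+3/4z)y_n ⇒ h·k2=z(1+3/4z)y_n
  y_{n+1}/y_n = 1 + z(1+3/4z) = 1 + z + 3/4z²
  so R(z) = 1 + z + 3/4z².

Boundary: |R(x)|=1, x<0.
x=-1.51: |R|=1.2001
R=1: x+3/4x²=0 ⇒ x=−4/3=-1.3333; min R=1−1/(4·3/4)=0.6667>−1
Confirm numerically:
  x=-1.276: |R|=0.94513 <1
  x=-1.115: |R|=0.81742 <1
  x=-0.767: |R|=0.67422 <1
  x=-1.669: |R|=1.42017 >1
  x=-1.378: |R|=1.04616 >1
  x=-1.376: |R|=1.04403 >1
So |R|<1 on (-1.3333, 0).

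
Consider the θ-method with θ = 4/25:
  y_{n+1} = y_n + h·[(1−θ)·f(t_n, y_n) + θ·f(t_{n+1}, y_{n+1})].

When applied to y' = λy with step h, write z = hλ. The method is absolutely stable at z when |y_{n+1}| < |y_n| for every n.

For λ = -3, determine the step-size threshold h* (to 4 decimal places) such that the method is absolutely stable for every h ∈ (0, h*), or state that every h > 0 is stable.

Set f=λy, z=hλ:
  y_{n+1} = y_n + z·[21/25·y_n + 4/25·y_{n+1}] ⇒ (1 − 4/25z)y_{n+1} = (1 + 21/25z)y_n
  so R(z) = (1 + 21/25z)/(1 − 4/25z).

Need |R(x)|<1, x<0.
x=-0.87: |R|=0.2363
R=−1: 1+21/25x = −1+4/25x ⇒ -17/25x=2 ⇒ x=2/(-17/25)=-2.9412
Confirm numerically:
  x=-2.236: |R|=0.64683 <1
  x=-1.807: |R|=0.40173 <1
  x=-1.609: |R|=0.27958 <1
  x=-1.354: |R|=0.11290 <1
  x=-3.361: |R|=1.18565 >1
  x=-3.101: |R|=1.07264 >1
So |R|<1 on (-2.9412, 0).

(-2.9412,0); λ=-3 ⇒ h* = (50/17)/3 = 0.9804.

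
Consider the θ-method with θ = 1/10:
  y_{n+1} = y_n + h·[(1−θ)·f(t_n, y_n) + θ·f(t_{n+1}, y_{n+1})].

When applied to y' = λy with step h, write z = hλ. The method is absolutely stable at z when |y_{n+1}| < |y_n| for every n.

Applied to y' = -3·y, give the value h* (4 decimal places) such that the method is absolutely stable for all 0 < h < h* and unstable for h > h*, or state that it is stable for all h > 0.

(-2.5000,0); λ=-3 ⇒ h* = (5/2)/3 = 0.8333.

Set f=λy, z=hλ:
  y_{n+1} = y_n + z·[9/10·y_n + 1/10·y_{n+1}] ⇒ (1 − 1/10z)y_{n+1} = (1 + 9/10z)y_n
  ⇒ R(z) = (1 + 9/10z)/(1 − 1/10z).

Find x<0 with |R(x)|<1.
x=-0.54: |R|=0.4877
R=−1: 1+9/10x = −1+1/10x ⇒ -4/5x=2 ⇒ x=2/(-4/5)=-2.5000
Confirm numerically:
  x=-2.070: |R|=0.71500 <1
  x=-2.064: |R|=0.71088 <1
  x=-1.820: |R|=0.53976 <1
  x=-1.479: |R|=0.28844 <1
  x=-2.695: |R|=1.12288 >1
  x=-2.658: |R|=1.09986 >1
  x=-2.590: |R|=1.05719 >1
Interval (-2.5000, 0).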